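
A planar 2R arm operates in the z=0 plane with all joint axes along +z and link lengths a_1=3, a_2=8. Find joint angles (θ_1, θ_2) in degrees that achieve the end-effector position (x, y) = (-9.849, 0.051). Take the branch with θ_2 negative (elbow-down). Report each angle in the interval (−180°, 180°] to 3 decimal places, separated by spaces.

cos θ_2 = (97.0054−3²−8²)/(2·3·8) = 0.5001; θ_2 = -59.9926° (elbow-down)
β = atan2(0.0510,-9.8490) = 179.7033°; ψ = atan2(-6.9277,7.0009) = -44.6988°
θ_1 = β − ψ = 224.4021°

-135.598 -59.993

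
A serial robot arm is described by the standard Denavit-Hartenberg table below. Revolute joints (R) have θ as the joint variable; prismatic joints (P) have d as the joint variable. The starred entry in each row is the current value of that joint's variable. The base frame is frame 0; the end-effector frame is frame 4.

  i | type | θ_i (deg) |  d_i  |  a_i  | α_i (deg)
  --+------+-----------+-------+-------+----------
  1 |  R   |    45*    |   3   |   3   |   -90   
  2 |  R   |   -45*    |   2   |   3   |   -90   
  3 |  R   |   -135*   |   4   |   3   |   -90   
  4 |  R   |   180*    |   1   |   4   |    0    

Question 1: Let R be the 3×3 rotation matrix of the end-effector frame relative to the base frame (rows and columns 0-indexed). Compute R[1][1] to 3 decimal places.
End-effector y-axis (col 1 of R) = (0.5000,0.5000,-0.7071)
R[1][1] = 0.5000

0.500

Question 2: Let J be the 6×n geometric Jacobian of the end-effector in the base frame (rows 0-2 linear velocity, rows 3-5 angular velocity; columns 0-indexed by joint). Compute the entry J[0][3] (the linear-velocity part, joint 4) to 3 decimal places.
axis z_3 = (-0.1464,0.8536,0.5000); lever o_n−o_3 = (3.2678,0.2678,2.5000)
cross product → J_v[:, 3] = (2.0000,2.0000,-2.8284)
J_ω[:, 3] = z_3
entry J[0][3] = 2.0000

2.000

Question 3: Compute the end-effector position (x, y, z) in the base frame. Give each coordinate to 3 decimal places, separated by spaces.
after link 1: o_1 = (2.1213, 2.1213, 3.0000)
after link 2: o_2 = (2.2071, 5.0355, 5.1213)
after link 3: o_3 = (1.6464, 7.4749, 0.7929)
after link 4: o_4 = (4.9142, 7.7426, 3.2929)

4.914 7.743 3.293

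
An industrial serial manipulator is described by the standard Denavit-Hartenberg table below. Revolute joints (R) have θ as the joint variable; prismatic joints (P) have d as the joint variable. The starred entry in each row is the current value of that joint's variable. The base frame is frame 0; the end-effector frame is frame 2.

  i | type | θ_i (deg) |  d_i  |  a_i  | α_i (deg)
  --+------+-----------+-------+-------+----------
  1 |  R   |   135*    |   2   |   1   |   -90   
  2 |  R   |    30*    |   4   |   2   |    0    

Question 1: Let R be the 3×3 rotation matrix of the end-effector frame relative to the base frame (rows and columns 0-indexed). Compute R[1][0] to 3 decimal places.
0.612

End-effector x-axis (col 0 of R) = (-0.6124,0.6124,-0.5000)
R[1][0] = 0.6124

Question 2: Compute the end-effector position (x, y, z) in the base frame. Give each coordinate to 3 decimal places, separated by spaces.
-4.760 -0.897 1.000

after link 1: o_1 = (-0.7071, 0.7071, 2.0000)
after link 2: o_2 = (-4.7603, -0.8966, 1.0000)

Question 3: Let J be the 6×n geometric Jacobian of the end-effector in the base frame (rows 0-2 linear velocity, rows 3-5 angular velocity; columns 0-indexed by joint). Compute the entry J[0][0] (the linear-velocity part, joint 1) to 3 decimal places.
axis z_0 = ẑ; lever o_n−o_0 = (-4.7603,-0.8966,1.0000)
cross product → J_v[:, 0] = (0.8966,-4.7603,0.0000)
J_ω[:, 0] = z_0
entry J[0][0] = 0.8966

0.897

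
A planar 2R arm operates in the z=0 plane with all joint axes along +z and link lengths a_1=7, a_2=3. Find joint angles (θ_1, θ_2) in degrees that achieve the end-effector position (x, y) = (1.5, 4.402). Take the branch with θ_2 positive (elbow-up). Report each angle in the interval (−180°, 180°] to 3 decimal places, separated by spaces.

cos θ_2 = (21.6276−7²−3²)/(2·7·3) = -0.8660; θ_2 = 149.9982° (elbow-up)
β = atan2(4.4020,1.5000) = 71.1832°; ψ = atan2(1.5001,4.4020) = 18.8178°
θ_1 = β − ψ = 52.3654°

52.365 149.998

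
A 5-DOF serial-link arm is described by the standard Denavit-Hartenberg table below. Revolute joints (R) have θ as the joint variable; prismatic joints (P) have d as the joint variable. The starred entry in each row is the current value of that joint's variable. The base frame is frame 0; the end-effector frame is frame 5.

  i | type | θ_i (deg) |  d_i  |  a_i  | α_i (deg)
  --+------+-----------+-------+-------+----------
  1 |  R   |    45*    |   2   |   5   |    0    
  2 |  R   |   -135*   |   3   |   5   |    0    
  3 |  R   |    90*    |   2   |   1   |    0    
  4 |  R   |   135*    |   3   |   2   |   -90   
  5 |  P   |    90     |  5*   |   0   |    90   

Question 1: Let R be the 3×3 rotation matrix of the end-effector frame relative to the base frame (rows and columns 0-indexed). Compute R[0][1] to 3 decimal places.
End-effector y-axis (col 1 of R) = (-0.7071,-0.7071,0.0000)
R[0][1] = -0.7071

-0.707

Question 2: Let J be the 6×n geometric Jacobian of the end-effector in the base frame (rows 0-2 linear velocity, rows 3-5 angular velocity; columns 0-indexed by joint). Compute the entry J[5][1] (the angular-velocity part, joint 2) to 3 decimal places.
axis z_1 = (0.0000,0.0000,1.0000); lever o_n−o_1 = (-3.9497,-7.1213,8.0000)
cross product → J_v[:, 1] = (7.1213,-3.9497,0.0000)
J_ω[:, 1] = z_1
entry J[5][1] = 1.0000

1.000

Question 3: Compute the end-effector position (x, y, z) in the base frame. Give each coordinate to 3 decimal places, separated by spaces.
after link 1: o_1 = (3.5355, 3.5355, 2.0000)
after link 2: o_2 = (3.5355, -1.4645, 5.0000)
after link 3: o_3 = (4.5355, -1.4645, 7.0000)
after link 4: o_4 = (3.1213, -0.0503, 10.0000)
after link 5: o_5 = (-0.4142, -3.5858, 10.0000)

-0.414 -3.586 10.000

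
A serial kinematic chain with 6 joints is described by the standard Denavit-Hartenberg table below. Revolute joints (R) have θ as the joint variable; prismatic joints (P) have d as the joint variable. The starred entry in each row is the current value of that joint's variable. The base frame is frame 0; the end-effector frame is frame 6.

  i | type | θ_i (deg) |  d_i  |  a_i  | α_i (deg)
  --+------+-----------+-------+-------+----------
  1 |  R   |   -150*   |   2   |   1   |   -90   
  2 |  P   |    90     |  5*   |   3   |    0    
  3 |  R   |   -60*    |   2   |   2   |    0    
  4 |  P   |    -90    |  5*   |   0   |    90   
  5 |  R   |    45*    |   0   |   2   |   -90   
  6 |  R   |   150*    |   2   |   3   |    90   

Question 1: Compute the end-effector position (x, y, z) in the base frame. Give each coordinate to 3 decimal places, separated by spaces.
after link 1: o_1 = (-0.8660, -0.5000, 2.0000)
after link 2: o_2 = (1.6340, -4.8301, -1.0000)
after link 3: o_3 = (1.1340, -7.4282, -2.0000)
after link 4: o_4 = (3.6340, -11.7583, -2.0000)
after link 5: o_5 = (3.7287, -13.3366, -0.7753)
after link 6: o_6 = (3.8001, -12.8071, -4.3410)

3.800 -12.807 -4.341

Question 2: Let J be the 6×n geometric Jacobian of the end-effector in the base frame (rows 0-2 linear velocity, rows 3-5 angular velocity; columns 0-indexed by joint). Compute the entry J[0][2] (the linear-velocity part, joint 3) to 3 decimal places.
axis z_2 = (0.5000,-0.8660,0.0000); lever o_n−o_2 = (2.1662,-7.9769,-3.3410)
cross product → J_v[:, 2] = (2.8934,1.6705,-2.1125)
J_ω[:, 2] = z_2
entry J[0][2] = 2.8934

2.893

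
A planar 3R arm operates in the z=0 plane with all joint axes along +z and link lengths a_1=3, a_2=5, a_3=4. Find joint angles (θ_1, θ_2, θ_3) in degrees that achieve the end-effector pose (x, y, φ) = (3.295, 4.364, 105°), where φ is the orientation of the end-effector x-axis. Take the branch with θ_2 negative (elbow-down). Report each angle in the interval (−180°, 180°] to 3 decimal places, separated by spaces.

wrist centre = target − a_3·(cos φ, sin φ) = (4.3303, 0.5003)
cos θ_2 = (19.0016−3²−5²)/(2·3·5) = -0.4999; θ_2 = -119.9965° (elbow-down)
β = atan2(0.5003,4.3303) = 6.5904°; ψ = atan2(-4.3303,0.5003) = -83.4100°
θ_1 = β − ψ = 90.0004°
θ_3 = φ − θ_1 − θ_2 = 134.9961° (wrapped to (-180°,180°])

90.000 -119.996 134.996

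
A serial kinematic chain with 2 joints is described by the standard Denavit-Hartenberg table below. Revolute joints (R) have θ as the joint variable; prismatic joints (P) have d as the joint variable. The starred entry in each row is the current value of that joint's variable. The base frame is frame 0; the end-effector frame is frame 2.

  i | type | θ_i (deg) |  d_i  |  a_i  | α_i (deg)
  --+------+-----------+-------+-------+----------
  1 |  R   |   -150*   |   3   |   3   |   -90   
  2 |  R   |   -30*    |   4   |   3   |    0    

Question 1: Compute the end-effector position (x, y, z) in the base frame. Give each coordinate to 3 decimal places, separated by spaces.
after link 1: o_1 = (-2.5981, -1.5000, 3.0000)
after link 2: o_2 = (-2.8481, -6.2631, 4.5000)

-2.848 -6.263 4.500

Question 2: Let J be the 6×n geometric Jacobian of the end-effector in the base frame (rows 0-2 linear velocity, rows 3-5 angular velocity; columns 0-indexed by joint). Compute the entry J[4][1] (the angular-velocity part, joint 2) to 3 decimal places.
-0.866

axis z_1 = (0.5000,-0.8660,0.0000); lever o_n−o_1 = (-0.2500,-4.7631,1.5000)
cross product → J_v[:, 1] = (-1.2990,-0.7500,-2.5981)
J_ω[:, 1] = z_1
entry J[4][1] = -0.8660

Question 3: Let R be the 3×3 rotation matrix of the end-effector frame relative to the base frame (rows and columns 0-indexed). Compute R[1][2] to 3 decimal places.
End-effector z-axis (col 2 of R) = (0.5000,-0.8660,0.0000)
R[1][2] = -0.8660

-0.866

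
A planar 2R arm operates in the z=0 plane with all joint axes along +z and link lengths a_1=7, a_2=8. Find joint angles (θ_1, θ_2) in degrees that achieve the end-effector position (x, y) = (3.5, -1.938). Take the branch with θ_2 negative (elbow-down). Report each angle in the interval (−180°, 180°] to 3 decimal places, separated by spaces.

cos θ_2 = (16.0058−7²−8²)/(2·7·8) = -0.8660; θ_2 = -149.9993° (elbow-down)
β = atan2(-1.9380,3.5000) = -28.9739°; ψ = atan2(-4.0001,0.0718) = -88.9710°
θ_1 = β − ψ = 59.9971°

59.997 -149.999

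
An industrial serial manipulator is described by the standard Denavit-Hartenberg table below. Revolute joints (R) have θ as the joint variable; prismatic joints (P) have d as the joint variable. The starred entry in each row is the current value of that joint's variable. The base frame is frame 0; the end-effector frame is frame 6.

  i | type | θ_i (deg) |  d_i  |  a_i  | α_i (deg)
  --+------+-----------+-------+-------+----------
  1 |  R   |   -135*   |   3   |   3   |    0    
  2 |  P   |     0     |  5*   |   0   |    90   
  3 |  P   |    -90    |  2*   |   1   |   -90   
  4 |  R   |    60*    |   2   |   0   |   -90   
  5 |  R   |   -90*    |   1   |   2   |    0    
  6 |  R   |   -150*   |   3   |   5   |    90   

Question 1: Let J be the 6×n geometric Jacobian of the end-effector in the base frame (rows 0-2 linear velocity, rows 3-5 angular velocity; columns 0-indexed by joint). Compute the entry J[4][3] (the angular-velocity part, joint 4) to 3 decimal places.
axis z_3 = (-0.7071,-0.7071,0.0000); lever o_n−o_3 = (0.1167,0.3502,4.7141)
cross product → J_v[:, 3] = (-3.3334,3.3334,-0.1651)
J_ω[:, 3] = z_3
entry J[4][3] = -0.7071

-0.707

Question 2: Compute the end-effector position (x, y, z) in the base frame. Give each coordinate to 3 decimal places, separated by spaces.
-3.419 -0.357 11.714

after link 1: o_1 = (-2.1213, -2.1213, 3.0000)
after link 2: o_2 = (-2.1213, -2.1213, 8.0000)
after link 3: o_3 = (-3.5355, -0.7071, 7.0000)
after link 4: o_4 = (-4.9497, -2.1213, 7.0000)
after link 5: o_5 = (-6.0104, -3.8891, 7.8660)
after link 6: o_6 = (-3.4188, -0.3570, 11.7141)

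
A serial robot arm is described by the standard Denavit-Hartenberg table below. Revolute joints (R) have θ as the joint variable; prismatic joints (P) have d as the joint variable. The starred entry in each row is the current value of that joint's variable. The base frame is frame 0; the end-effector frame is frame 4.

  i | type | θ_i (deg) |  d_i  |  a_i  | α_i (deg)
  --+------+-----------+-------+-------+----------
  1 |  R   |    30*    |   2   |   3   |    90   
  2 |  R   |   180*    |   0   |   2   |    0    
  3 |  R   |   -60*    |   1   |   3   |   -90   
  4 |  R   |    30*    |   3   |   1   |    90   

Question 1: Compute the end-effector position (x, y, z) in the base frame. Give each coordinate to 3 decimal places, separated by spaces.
after link 1: o_1 = (2.5981, 1.5000, 2.0000)
after link 2: o_2 = (0.8660, 0.5000, 2.0000)
after link 3: o_3 = (0.0670, -1.1160, 4.5981)
after link 4: o_4 = (-2.8080, -2.1986, 3.8481)

-2.808 -2.199 3.848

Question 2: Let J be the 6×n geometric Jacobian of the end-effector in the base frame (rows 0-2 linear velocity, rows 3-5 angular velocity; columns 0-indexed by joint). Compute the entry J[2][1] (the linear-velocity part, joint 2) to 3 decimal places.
axis z_1 = (0.5000,-0.8660,0.0000); lever o_n−o_1 = (-5.4061,-3.6986,1.8481)
cross product → J_v[:, 1] = (-1.6005,-0.9240,-6.5311)
J_ω[:, 1] = z_1
entry J[2][1] = -6.5311

-6.531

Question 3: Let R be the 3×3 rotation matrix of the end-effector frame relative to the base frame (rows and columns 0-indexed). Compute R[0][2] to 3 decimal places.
End-effector z-axis (col 2 of R) = (0.2165,-0.8750,0.4330)
R[0][2] = 0.2165

0.217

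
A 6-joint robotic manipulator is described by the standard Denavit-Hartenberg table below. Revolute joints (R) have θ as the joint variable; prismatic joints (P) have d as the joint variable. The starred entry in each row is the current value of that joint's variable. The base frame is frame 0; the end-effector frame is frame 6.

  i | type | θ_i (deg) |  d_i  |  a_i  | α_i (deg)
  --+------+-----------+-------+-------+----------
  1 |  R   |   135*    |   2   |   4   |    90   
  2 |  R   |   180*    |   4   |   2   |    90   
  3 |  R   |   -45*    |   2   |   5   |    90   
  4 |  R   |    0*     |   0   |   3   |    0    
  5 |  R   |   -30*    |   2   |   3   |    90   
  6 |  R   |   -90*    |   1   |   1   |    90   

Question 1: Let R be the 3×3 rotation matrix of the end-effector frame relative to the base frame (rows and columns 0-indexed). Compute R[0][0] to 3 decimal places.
1.000

End-effector x-axis (col 0 of R) = (1.0000,-0.0000,-0.0000)
R[0][0] = 1.0000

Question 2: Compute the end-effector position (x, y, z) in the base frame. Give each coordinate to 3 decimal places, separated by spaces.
after link 1: o_1 = (-2.8284, 2.8284, 2.0000)
after link 2: o_2 = (1.4142, 4.2426, 2.0000)
after link 3: o_3 = (1.4142, -0.7574, 4.0000)
after link 4: o_4 = (1.4142, -3.7574, 4.0000)
after link 5: o_5 = (-0.5858, -6.3554, 2.5000)
after link 6: o_6 = (0.4142, -5.8554, 1.6340)

0.414 -5.855 1.634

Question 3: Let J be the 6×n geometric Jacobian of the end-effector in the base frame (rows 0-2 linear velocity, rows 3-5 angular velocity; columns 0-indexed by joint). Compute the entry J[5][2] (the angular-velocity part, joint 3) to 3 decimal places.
1.000

axis z_2 = (-0.0000,0.0000,1.0000); lever o_n−o_2 = (-1.0000,-10.0981,-0.3660)
cross product → J_v[:, 2] = (10.0981,-1.0000,0.0000)
J_ω[:, 2] = z_2
entry J[5][2] = 1.0000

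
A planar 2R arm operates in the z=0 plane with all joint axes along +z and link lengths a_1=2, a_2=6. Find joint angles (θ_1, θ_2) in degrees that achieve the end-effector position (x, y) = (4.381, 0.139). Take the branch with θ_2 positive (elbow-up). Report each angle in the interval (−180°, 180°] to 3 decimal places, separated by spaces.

-135.014 150.014

cos θ_2 = (19.2125−2²−6²)/(2·2·6) = -0.8661; θ_2 = 150.0139° (elbow-up)
β = atan2(0.1390,4.3810) = 1.8173°; ψ = atan2(2.9987,-3.1969) = 136.8317°
θ_1 = β − ψ = -135.0145°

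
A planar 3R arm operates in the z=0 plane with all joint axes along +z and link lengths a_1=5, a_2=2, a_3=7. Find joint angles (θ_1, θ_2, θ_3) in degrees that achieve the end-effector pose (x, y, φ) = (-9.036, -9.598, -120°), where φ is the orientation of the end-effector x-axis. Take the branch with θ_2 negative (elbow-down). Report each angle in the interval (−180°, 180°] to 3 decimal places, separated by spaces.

-135.008 -44.971 59.978

wrist centre = target − a_3·(cos φ, sin φ) = (-5.5360, -3.5358)
cos θ_2 = (43.1493−5²−2²)/(2·5·2) = 0.7075; θ_2 = -44.9708° (elbow-down)
β = atan2(-3.5358,-5.5360) = -147.4338°; ψ = atan2(-1.4135,6.4149) = -12.4262°
θ_1 = β − ψ = -135.0076°
θ_3 = φ − θ_1 − θ_2 = 59.9784° (wrapped to (-180°,180°])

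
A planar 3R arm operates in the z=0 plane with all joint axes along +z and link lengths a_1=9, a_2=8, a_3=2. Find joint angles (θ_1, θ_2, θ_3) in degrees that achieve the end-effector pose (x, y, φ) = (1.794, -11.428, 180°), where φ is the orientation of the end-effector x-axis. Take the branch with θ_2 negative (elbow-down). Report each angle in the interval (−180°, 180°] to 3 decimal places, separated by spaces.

-30.000 -90.003 -59.998

wrist centre = target − a_3·(cos φ, sin φ) = (3.7940, -11.4280)
cos θ_2 = (144.9936−9²−8²)/(2·9·8) = -0.0000; θ_2 = -90.0025° (elbow-down)
β = atan2(-11.4280,3.7940) = -71.6343°; ψ = atan2(-8.0000,8.9996) = -41.6347°
θ_1 = β − ψ = -29.9996°
θ_3 = φ − θ_1 − θ_2 = -59.9979° (wrapped to (-180°,180°])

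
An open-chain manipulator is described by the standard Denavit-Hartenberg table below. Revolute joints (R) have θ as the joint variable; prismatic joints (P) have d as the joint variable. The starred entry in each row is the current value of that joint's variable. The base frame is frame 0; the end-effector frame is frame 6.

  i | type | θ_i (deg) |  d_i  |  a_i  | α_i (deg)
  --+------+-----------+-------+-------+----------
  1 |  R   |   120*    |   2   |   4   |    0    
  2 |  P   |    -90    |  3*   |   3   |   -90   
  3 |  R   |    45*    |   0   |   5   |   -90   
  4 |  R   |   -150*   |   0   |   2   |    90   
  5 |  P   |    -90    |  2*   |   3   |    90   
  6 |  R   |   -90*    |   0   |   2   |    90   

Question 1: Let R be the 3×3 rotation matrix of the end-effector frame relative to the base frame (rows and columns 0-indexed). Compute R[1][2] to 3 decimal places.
-0.354

End-effector z-axis (col 2 of R) = (-0.6124,-0.3536,-0.7071)
R[1][2] = -0.3536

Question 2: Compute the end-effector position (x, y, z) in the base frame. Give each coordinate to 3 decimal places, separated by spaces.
after link 1: o_1 = (-2.0000, 3.4641, 2.0000)
after link 2: o_2 = (0.5981, 4.9641, 5.0000)
after link 3: o_3 = (3.6599, 6.7319, 1.4645)
after link 4: o_4 = (2.0993, 6.9855, 2.6892)
after link 5: o_5 = (4.1900, 6.1926, 5.5176)
after link 6: o_6 = (3.9364, 8.0462, 4.8105)

3.936 8.046 4.811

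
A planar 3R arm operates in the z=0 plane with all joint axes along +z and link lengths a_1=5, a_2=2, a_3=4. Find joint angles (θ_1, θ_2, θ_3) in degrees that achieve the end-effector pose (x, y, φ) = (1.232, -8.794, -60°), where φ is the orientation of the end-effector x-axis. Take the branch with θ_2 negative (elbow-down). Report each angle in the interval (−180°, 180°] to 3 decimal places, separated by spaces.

wrist centre = target − a_3·(cos φ, sin φ) = (-0.7680, -5.3299)
cos θ_2 = (28.9976−5²−2²)/(2·5·2) = -0.0001; θ_2 = -90.0068° (elbow-down)
β = atan2(-5.3299,-0.7680) = -98.1995°; ψ = atan2(-2.0000,4.9998) = -21.8023°
θ_1 = β − ψ = -76.3971°
θ_3 = φ − θ_1 − θ_2 = 106.4039° (wrapped to (-180°,180°])

-76.397 -90.007 106.404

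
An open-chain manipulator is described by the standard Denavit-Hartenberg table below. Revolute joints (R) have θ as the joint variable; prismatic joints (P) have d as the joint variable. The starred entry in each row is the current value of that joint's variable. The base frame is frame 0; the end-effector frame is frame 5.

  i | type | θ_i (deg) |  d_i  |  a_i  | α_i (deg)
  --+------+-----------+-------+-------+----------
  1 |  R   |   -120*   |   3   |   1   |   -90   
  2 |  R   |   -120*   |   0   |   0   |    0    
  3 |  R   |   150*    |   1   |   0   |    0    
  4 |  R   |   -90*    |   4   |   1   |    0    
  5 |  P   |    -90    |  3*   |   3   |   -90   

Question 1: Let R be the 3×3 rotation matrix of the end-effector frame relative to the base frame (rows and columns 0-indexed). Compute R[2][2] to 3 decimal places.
0.866

End-effector z-axis (col 2 of R) = (-0.2500,-0.4330,0.8660)
R[2][2] = 0.8660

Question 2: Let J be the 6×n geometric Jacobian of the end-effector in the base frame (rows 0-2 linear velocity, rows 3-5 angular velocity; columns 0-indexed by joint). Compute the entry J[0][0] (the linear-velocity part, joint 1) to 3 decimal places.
axis z_0 = ẑ; lever o_n−o_0 = (7.4772,-3.0490,5.3660)
cross product → J_v[:, 0] = (3.0490,7.4772,-0.0000)
J_ω[:, 0] = z_0
entry J[0][0] = 3.0490

3.049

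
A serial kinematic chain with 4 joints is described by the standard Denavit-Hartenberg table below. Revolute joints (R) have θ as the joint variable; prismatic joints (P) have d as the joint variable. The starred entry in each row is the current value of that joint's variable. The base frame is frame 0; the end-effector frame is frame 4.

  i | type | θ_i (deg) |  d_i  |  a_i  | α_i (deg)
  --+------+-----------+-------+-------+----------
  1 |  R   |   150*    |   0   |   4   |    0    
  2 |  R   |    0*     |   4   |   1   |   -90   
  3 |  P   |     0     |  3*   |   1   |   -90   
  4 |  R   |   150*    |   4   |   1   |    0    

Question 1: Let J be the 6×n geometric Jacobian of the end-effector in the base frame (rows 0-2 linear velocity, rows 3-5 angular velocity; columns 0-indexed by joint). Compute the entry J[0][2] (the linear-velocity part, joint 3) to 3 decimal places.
-0.500

prismatic axis z_2 = (-0.5000,-0.8660,0.0000)
J_v[:, 2] = z_2; J_ω[:, 2] = (0,0,0)
entry J[0][2] = -0.5000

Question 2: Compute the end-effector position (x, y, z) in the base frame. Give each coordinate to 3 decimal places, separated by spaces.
-5.696 0.402 -0.000

after link 1: o_1 = (-3.4641, 2.0000, 0.0000)
after link 2: o_2 = (-4.3301, 2.5000, 4.0000)
after link 3: o_3 = (-6.6962, 0.4019, 4.0000)
after link 4: o_4 = (-5.6962, 0.4019, -0.0000)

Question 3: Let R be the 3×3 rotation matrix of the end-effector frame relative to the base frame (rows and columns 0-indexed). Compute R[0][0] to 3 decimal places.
End-effector x-axis (col 0 of R) = (1.0000,0.0000,-0.0000)
R[0][0] = 1.0000

1.000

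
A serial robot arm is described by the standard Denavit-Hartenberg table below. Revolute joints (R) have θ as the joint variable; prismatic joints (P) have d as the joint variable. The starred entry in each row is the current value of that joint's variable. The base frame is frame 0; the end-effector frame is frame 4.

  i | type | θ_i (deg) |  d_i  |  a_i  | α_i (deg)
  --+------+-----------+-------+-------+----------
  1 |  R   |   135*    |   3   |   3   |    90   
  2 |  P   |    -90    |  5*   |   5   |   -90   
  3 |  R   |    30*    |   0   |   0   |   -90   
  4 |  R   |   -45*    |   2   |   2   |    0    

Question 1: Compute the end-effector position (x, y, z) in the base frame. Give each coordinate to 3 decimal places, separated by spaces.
after link 1: o_1 = (-2.1213, 2.1213, 3.0000)
after link 2: o_2 = (1.4142, 5.6569, -2.0000)
after link 3: o_3 = (1.4142, 5.6569, -2.0000)
after link 4: o_4 = (-1.3105, 4.9321, -2.2247)

-1.311 4.932 -2.225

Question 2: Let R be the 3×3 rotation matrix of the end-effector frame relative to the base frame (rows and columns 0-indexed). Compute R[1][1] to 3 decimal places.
-0.750

End-effector y-axis (col 1 of R) = (0.2500,-0.7500,-0.6124)
R[1][1] = -0.7500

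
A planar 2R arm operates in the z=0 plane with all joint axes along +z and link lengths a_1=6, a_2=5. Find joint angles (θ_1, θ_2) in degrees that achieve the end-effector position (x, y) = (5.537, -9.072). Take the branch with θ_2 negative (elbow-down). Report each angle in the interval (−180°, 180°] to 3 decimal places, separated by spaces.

cos θ_2 = (112.9596−6²−5²)/(2·6·5) = 0.8660; θ_2 = -30.0038° (elbow-down)
β = atan2(-9.0720,5.5370) = -58.6026°; ψ = atan2(-2.5003,10.3300) = -13.6063°
θ_1 = β − ψ = -44.9963°

-44.996 -30.004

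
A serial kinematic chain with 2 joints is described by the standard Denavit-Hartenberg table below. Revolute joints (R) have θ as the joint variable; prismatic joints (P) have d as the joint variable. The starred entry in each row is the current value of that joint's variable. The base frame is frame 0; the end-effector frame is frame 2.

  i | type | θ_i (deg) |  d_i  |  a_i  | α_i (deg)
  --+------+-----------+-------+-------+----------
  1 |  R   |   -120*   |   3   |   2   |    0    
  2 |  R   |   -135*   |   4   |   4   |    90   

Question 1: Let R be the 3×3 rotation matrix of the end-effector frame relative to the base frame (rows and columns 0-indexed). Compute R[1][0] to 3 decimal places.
End-effector x-axis (col 0 of R) = (-0.2588,0.9659,0.0000)
R[1][0] = 0.9659

0.966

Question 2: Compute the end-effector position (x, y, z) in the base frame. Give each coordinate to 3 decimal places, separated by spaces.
-2.035 2.132 7.000

after link 1: o_1 = (-1.0000, -1.7321, 3.0000)
after link 2: o_2 = (-2.0353, 2.1317, 7.0000)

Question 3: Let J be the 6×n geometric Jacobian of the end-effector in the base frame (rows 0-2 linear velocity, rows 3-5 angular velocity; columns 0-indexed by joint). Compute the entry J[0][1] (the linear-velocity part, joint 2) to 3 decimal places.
-3.864

axis z_1 = (0.0000,0.0000,1.0000); lever o_n−o_1 = (-1.0353,3.8637,4.0000)
cross product → J_v[:, 1] = (-3.8637,-1.0353,0.0000)
J_ω[:, 1] = z_1
entry J[0][1] = -3.8637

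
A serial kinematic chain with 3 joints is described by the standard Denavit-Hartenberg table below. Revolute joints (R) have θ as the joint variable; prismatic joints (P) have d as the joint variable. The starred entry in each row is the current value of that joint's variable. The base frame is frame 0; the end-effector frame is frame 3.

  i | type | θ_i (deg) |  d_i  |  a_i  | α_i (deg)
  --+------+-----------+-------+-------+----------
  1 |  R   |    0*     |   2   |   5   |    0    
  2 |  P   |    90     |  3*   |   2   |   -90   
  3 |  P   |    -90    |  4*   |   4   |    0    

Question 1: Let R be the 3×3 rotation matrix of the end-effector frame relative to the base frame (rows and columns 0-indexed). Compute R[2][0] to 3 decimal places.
1.000

End-effector x-axis (col 0 of R) = (0.0000,0.0000,1.0000)
R[2][0] = 1.0000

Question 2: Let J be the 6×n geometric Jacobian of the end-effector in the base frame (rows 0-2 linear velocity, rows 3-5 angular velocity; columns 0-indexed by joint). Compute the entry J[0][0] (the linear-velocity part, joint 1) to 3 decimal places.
-2.000

axis z_0 = ẑ; lever o_n−o_0 = (1.0000,2.0000,9.0000)
cross product → J_v[:, 0] = (-2.0000,1.0000,0.0000)
J_ω[:, 0] = z_0
entry J[0][0] = -2.0000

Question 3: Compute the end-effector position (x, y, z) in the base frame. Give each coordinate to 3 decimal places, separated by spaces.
after link 1: o_1 = (5.0000, 0.0000, 2.0000)
after link 2: o_2 = (5.0000, 2.0000, 5.0000)
after link 3: o_3 = (1.0000, 2.0000, 9.0000)

1.000 2.000 9.000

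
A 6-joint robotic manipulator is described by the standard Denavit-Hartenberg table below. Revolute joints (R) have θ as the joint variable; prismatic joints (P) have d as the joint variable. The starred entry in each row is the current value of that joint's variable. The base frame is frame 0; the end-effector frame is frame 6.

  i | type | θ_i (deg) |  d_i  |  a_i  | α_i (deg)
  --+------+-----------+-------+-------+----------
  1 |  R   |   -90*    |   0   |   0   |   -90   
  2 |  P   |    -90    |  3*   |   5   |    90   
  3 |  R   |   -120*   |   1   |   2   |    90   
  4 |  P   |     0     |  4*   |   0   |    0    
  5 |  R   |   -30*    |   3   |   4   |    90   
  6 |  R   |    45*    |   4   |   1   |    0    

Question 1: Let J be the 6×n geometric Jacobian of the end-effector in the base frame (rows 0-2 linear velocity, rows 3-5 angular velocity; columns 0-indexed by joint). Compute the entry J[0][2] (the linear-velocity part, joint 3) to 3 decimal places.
axis z_2 = (-0.0000,1.0000,0.0000); lever o_n−o_2 = (0.3232,-4.8177,-8.7128)
cross product → J_v[:, 2] = (-8.7128,0.0000,-0.3232)
J_ω[:, 2] = z_2
entry J[0][2] = -8.7128

-8.713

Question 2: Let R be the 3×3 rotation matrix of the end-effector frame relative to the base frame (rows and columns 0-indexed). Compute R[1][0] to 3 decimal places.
End-effector x-axis (col 0 of R) = (-0.1768,-0.3536,-0.9186)
R[1][0] = -0.3536

-0.354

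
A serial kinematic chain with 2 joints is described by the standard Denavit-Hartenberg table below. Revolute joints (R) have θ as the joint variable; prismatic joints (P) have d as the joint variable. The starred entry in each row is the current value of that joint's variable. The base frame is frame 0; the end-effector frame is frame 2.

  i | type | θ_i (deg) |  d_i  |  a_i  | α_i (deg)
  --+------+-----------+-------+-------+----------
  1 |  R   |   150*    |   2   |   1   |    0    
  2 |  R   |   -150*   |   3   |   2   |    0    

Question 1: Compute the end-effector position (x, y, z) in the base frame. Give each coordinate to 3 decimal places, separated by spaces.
after link 1: o_1 = (-0.8660, 0.5000, 2.0000)
after link 2: o_2 = (1.1340, 0.5000, 5.0000)

1.134 0.500 5.000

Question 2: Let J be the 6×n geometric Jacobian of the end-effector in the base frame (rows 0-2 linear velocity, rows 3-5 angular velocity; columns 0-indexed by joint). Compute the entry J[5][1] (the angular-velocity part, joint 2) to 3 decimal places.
1.000

axis z_1 = (0.0000,0.0000,1.0000); lever o_n−o_1 = (2.0000,0.0000,3.0000)
cross product → J_v[:, 1] = (0.0000,2.0000,0.0000)
J_ω[:, 1] = z_1
entry J[5][1] = 1.0000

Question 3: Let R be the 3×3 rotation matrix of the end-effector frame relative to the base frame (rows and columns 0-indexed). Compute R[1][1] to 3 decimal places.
1.000

End-effector y-axis (col 1 of R) = (0.0000,1.0000,0.0000)
R[1][1] = 1.0000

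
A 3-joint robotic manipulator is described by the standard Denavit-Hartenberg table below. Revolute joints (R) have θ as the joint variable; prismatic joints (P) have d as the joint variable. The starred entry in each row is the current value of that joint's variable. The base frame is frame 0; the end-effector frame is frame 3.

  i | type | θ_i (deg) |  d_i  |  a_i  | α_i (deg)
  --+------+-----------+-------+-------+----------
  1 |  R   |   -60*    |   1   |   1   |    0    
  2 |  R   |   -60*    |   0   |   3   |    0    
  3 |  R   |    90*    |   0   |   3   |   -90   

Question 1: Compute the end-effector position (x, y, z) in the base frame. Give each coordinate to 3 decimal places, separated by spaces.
after link 1: o_1 = (0.5000, -0.8660, 1.0000)
after link 2: o_2 = (-1.0000, -3.4641, 1.0000)
after link 3: o_3 = (1.5981, -4.9641, 1.0000)

1.598 -4.964 1.000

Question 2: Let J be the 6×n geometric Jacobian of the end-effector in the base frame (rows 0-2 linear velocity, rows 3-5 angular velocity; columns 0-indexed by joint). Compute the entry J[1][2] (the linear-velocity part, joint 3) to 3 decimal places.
axis z_2 = (0.0000,0.0000,1.0000); lever o_n−o_2 = (2.5981,-1.5000,0.0000)
cross product → J_v[:, 2] = (1.5000,2.5981,-0.0000)
J_ω[:, 2] = z_2
entry J[1][2] = 2.5981

2.598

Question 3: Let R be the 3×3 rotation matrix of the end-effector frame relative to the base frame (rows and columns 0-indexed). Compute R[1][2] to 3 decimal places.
End-effector z-axis (col 2 of R) = (0.5000,0.8660,0.0000)
R[1][2] = 0.8660

0.866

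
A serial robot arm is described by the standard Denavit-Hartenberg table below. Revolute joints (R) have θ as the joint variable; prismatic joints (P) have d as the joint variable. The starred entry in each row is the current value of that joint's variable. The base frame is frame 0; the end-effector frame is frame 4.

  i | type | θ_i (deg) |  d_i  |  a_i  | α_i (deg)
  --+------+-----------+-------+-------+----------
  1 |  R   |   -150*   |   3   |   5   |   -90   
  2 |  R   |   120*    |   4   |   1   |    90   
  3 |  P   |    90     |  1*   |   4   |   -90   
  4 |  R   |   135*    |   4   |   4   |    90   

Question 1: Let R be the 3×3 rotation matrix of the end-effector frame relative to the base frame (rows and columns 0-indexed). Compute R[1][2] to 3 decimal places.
End-effector z-axis (col 2 of R) = (0.8839,-0.3062,0.3536)
R[1][2] = -0.3062

-0.306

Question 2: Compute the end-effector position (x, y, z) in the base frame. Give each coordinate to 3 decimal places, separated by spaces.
-1.672 -6.937 6.512

after link 1: o_1 = (-4.3301, -2.5000, 3.0000)
after link 2: o_2 = (-1.8971, -5.7141, 2.1340)
after link 3: o_3 = (-0.6471, -9.6112, 1.6340)
after link 4: o_4 = (-1.6721, -6.9370, 6.5123)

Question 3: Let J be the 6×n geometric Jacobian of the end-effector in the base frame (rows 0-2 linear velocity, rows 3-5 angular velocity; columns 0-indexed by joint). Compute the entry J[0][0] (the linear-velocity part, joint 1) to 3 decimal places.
6.937

axis z_0 = ẑ; lever o_n−o_0 = (-1.6721,-6.9370,6.5123)
cross product → J_v[:, 0] = (6.9370,-1.6721,0.0000)
J_ω[:, 0] = z_0
entry J[0][0] = 6.9370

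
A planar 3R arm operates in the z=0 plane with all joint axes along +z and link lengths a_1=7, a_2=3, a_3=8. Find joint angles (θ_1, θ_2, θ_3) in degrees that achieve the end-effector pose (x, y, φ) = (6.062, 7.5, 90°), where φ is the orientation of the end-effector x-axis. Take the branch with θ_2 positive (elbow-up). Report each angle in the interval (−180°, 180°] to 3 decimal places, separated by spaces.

wrist centre = target − a_3·(cos φ, sin φ) = (6.0620, -0.5000)
cos θ_2 = (36.9978−7²−3²)/(2·7·3) = -0.5001; θ_2 = 120.0034° (elbow-up)
β = atan2(-0.5000,6.0620) = -4.7151°; ψ = atan2(2.5980,5.4998) = 25.2849°
θ_1 = β − ψ = -30.0000°
θ_3 = φ − θ_1 − θ_2 = -0.0034° (wrapped to (-180°,180°])

-30.000 120.003 -0.003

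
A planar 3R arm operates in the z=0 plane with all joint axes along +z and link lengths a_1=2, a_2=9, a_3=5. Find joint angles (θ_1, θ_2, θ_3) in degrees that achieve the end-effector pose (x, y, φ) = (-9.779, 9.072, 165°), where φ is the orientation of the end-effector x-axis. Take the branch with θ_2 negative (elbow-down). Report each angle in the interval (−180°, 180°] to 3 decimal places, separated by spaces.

-160.047 -90.013 55.059

wrist centre = target − a_3·(cos φ, sin φ) = (-4.9494, 7.7779)
cos θ_2 = (84.9921−2²−9²)/(2·2·9) = -0.0002; θ_2 = -90.0126° (elbow-down)
β = atan2(7.7779,-4.9494) = 122.4701°; ψ = atan2(-9.0000,1.9980) = -77.4832°
θ_1 = β − ψ = 199.9533°
θ_3 = φ − θ_1 − θ_2 = 55.0593° (wrapped to (-180°,180°])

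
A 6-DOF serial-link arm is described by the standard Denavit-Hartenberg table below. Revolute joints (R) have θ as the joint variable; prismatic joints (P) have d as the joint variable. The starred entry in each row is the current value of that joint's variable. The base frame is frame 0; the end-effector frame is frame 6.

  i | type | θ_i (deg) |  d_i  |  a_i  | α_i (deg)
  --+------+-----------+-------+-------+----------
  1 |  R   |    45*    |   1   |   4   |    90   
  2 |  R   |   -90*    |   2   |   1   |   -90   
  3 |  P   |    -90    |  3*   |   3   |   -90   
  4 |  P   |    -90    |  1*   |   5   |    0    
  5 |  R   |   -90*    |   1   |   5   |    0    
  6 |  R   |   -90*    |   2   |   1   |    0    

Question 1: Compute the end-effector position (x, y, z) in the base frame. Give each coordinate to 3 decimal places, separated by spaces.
7.778 7.778 -4.000

after link 1: o_1 = (2.8284, 2.8284, 1.0000)
after link 2: o_2 = (4.2426, 1.4142, 0.0000)
after link 3: o_3 = (8.4853, 1.4142, 0.0000)
after link 4: o_4 = (12.0208, 4.9497, -1.0000)
after link 5: o_5 = (8.4853, 8.4853, -2.0000)
after link 6: o_6 = (7.7782, 7.7782, -4.0000)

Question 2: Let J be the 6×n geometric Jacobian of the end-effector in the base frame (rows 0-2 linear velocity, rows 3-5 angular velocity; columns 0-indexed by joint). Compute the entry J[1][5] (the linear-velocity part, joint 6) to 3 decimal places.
0.707

axis z_5 = (0.0000,0.0000,-1.0000); lever o_n−o_5 = (-0.7071,-0.7071,-2.0000)
cross product → J_v[:, 5] = (-0.7071,0.7071,-0.0000)
J_ω[:, 5] = z_5
entry J[1][5] = 0.7071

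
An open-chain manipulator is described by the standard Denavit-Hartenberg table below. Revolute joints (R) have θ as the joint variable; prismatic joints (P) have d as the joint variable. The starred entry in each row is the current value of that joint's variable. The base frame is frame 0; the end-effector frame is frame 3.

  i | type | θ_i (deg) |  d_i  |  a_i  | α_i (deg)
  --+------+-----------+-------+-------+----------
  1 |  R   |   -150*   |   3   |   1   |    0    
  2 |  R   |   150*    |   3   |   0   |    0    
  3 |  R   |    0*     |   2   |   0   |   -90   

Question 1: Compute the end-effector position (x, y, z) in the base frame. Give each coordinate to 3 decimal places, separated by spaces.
-0.866 -0.500 8.000

after link 1: o_1 = (-0.8660, -0.5000, 3.0000)
after link 2: o_2 = (-0.8660, -0.5000, 6.0000)
after link 3: o_3 = (-0.8660, -0.5000, 8.0000)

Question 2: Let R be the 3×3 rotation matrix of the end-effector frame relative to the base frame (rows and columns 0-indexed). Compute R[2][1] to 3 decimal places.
-1.000

End-effector y-axis (col 1 of R) = (0.0000,0.0000,-1.0000)
R[2][1] = -1.0000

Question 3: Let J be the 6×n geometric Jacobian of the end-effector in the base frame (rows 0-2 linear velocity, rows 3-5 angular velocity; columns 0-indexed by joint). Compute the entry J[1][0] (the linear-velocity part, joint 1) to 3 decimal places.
-0.866

axis z_0 = ẑ; lever o_n−o_0 = (-0.8660,-0.5000,8.0000)
cross product → J_v[:, 0] = (0.5000,-0.8660,0.0000)
J_ω[:, 0] = z_0
entry J[1][0] = -0.8660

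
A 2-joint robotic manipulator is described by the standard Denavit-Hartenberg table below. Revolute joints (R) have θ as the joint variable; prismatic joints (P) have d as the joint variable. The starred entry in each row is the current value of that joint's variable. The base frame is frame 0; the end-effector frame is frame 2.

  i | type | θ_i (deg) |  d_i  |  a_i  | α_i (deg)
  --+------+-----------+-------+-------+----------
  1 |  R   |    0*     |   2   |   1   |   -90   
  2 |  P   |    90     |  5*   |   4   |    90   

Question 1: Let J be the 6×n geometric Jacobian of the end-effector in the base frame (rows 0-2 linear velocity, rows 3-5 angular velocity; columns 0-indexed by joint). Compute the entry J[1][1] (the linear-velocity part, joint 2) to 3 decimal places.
prismatic axis z_1 = (0.0000,1.0000,0.0000)
J_v[:, 1] = z_1; J_ω[:, 1] = (0,0,0)
entry J[1][1] = 1.0000

1.000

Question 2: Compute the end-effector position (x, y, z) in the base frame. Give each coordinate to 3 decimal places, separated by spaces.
after link 1: o_1 = (1.0000, 0.0000, 2.0000)
after link 2: o_2 = (1.0000, 5.0000, -2.0000)

1.000 5.000 -2.000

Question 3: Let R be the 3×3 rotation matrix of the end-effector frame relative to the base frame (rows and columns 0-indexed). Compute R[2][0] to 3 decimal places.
End-effector x-axis (col 0 of R) = (0.0000,0.0000,-1.0000)
R[2][0] = -1.0000

-1.000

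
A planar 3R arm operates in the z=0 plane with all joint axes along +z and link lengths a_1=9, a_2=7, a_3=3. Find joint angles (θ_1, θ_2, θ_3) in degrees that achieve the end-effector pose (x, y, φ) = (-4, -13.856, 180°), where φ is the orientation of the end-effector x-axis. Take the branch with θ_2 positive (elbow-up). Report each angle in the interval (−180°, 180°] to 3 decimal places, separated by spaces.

-120.003 60.006 -120.003

wrist centre = target − a_3·(cos φ, sin φ) = (-1.0000, -13.8560)
cos θ_2 = (192.9887−9²−7²)/(2·9·7) = 0.4999; θ_2 = 60.0059° (elbow-up)
β = atan2(-13.8560,-1.0000) = -94.1279°; ψ = atan2(6.0625,12.4994) = 25.8747°
θ_1 = β − ψ = -120.0026°
θ_3 = φ − θ_1 − θ_2 = -120.0033° (wrapped to (-180°,180°])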